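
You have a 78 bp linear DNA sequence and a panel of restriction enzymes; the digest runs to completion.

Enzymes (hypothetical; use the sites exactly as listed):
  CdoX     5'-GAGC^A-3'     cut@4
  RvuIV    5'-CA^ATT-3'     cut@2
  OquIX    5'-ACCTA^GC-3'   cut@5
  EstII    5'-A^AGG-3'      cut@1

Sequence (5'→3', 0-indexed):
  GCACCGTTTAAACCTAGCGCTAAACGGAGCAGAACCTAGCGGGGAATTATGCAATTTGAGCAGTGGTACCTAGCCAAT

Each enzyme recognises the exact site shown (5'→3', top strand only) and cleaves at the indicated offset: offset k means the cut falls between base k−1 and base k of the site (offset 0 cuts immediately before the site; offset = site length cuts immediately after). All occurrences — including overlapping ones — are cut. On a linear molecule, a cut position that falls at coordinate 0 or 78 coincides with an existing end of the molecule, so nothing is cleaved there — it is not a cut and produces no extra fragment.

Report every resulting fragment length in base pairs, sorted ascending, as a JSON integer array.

[6,8,8,11,14,15,16]

Per-enzyme occurrences:
  CdoX GAGCA/4: at [26, 57] ⇒ [30, 61]
  RvuIV CAATT/2: at [51] ⇒ [53]
  OquIX ACCTAGC/5: at [11, 33, 67] ⇒ [16, 38, 72]
  EstII (AAGG, off=1): no sites

Pooled cuts: [16, 30, 38, 53, 61, 72]

Fragments:
  [0,16): 16 bp
  [16,30): 14 bp
  [30,38): 8 bp
  [38,53): 15 bp
  [53,61): 8 bp
  [61,72): 11 bp
  [72,78): 6 bp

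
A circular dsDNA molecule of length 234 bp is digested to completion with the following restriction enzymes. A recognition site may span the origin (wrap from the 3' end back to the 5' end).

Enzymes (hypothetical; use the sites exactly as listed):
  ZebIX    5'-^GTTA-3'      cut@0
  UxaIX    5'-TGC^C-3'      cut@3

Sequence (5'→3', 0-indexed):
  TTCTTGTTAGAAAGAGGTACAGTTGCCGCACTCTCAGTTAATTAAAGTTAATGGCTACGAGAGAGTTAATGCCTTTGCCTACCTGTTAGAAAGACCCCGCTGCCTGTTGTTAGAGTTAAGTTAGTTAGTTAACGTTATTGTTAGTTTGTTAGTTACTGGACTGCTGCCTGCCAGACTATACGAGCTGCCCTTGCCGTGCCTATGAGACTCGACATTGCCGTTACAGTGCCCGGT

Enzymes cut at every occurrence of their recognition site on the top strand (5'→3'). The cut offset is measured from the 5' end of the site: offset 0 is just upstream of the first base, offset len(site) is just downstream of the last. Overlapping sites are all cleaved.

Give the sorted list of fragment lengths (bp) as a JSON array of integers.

Scan for sites:
  ZebIX GTTA/0: at [5, 36, 46, 64, 84, 108, 114, 119, 123, 127, 133, 139, 147, 151, 219] ⇒ [5, 36, 46, 64, 84, 108, 114, 119, 123, 127, 133, 139, 147, 151, 219]
  UxaIX TGCC/3: at [23, 69, 75, 100, 164, 168, 185, 191, 196, 215, 226] ⇒ [26, 72, 78, 103, 167, 171, 188, 194, 199, 218, 229]

All cut coordinates (distinct, sorted): [5, 26, 36, 46, 64, 72, 78, 84, 103, 108, 114, 119, 123, 127, 133, 139, 147, 151, 167, 171, 188, 194, 199, 218, 219, 229]

Fragment lengths:
  5→26: 21 bp
  26→36: 10 bp
  36→46: 10 bp
  46→64: 18 bp
  64→72: 8 bp
  72→78: 6 bp
  78→84: 6 bp
  84→103: 19 bp
  103→108: 5 bp
  108→114: 6 bp
  114→119: 5 bp
  119→123: 4 bp
  123→127: 4 bp
  127→133: 6 bp
  133→139: 6 bp
  139→147: 8 bp
  147→151: 4 bp
  151→167: 16 bp
  167→171: 4 bp
  171→188: 17 bp
  188→194: 6 bp
  194→199: 5 bp
  199→218: 19 bp
  218→219: 1 bp
  219→229: 10 bp
  229→5 (wrap): 234-229+5 = 10 bp

[1,4,4,4,4,5,5,5,6,6,6,6,6,6,8,8,10,10,10,10,16,17,18,19,19,21]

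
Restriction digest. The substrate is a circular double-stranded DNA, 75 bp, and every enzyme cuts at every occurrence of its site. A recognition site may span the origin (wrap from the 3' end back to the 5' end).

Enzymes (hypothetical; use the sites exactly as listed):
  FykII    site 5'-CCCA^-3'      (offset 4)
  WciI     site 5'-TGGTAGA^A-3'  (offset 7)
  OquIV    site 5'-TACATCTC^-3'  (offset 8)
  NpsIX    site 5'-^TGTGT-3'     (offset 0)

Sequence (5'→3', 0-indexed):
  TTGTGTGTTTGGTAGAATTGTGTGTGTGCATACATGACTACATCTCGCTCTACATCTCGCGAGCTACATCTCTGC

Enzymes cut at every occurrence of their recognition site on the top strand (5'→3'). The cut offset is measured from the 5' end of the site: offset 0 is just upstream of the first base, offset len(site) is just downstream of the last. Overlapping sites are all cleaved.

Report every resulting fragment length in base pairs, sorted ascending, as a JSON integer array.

[2,2,2,2,4,12,13,14,24]

Site scan:
  FykII (CCCA, off=4): no sites
  WciI (TGGTAGAA, off=7): starts [9] → cuts [16]
  OquIV (TACATCTC, off=8): starts [38, 50, 64] → cuts [46, 58, 72]
  NpsIX (TGTGT, off=0): starts [1, 3, 18, 20, 22] → cuts [1, 3, 18, 20, 22]

Pooled cuts: [1, 3, 16, 18, 20, 22, 46, 58, 72]

Fragment lengths:
  1→3: 2 bp
  3→16: 13 bp
  16→18: 2 bp
  18→20: 2 bp
  20→22: 2 bp
  22→46: 24 bp
  46→58: 12 bp
  58→72: 14 bp
  72→1 (wrap): 75-72+1 = 4 bp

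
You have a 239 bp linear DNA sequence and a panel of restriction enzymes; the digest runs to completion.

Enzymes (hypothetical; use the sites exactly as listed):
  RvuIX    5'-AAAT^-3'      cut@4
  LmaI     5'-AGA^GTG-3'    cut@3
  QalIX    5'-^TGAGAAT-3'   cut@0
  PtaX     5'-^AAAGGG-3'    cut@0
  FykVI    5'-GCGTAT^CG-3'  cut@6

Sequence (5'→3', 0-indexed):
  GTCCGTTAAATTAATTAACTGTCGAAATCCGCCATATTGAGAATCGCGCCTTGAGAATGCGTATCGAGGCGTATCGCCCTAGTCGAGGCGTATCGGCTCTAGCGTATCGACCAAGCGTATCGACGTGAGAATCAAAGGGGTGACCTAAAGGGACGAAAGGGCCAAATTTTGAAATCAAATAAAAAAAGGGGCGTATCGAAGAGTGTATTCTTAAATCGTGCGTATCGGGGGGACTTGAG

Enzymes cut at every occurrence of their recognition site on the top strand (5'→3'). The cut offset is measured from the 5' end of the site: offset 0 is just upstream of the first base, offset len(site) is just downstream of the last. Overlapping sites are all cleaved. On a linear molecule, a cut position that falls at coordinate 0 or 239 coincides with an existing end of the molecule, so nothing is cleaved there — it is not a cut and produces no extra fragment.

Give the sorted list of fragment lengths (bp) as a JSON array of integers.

[4,5,5,6,8,8,9,9,9,10,11,12,12,13,13,13,14,14,14,14,17,19]

Per-enzyme occurrences:
  RvuIX AAAT/4: at [7, 24, 163, 171, 176, 212] ⇒ [11, 28, 167, 175, 180, 216]
  LmaI AGAGTG/3: at [199] ⇒ [202]
  QalIX TGAGAAT/0: at [37, 51, 125] ⇒ [37, 51, 125]
  PtaX AAAGGG/0: at [133, 146, 155, 184] ⇒ [133, 146, 155, 184]
  FykVI GCGTATCG/6: at [58, 68, 87, 101, 114, 190, 219] ⇒ [64, 74, 93, 107, 120, 196, 225]

Pooled cuts: [11, 28, 37, 51, 64, 74, 93, 107, 120, 125, 133, 146, 155, 167, 175, 180, 184, 196, 202, 216, 225]

Fragments:
  [0,11): 11 bp
  [11,28): 17 bp
  [28,37): 9 bp
  [37,51): 14 bp
  [51,64): 13 bp
  [64,74): 10 bp
  [74,93): 19 bp
  [93,107): 14 bp
  [107,120): 13 bp
  [120,125): 5 bp
  [125,133): 8 bp
  [133,146): 13 bp
  [146,155): 9 bp
  [155,167): 12 bp
  [167,175): 8 bp
  [175,180): 5 bp
  [180,184): 4 bp
  [184,196): 12 bp
  [196,202): 6 bp
  [202,216): 14 bp
  [216,225): 9 bp
  [225,239): 14 bp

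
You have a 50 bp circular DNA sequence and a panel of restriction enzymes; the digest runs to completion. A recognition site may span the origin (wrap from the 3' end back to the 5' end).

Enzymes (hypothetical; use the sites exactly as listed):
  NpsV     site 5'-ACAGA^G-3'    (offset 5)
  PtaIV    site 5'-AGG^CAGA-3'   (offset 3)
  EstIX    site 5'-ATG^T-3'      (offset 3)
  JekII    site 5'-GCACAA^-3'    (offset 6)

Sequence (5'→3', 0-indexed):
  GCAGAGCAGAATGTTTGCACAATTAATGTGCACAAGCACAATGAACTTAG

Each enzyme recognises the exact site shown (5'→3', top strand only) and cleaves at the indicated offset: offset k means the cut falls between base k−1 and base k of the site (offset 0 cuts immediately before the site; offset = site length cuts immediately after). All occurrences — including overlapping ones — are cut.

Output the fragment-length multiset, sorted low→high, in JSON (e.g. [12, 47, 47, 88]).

[6,6,7,9,10,12]

Per-enzyme occurrences:
  NpsV (ACAGAG, off=5): no sites
  PtaIV AGGCAGA/3: at [48] ⇒ [1]
  EstIX ATGT/3: at [10, 25] ⇒ [13, 28]
  JekII GCACAA/6: at [16, 29, 35] ⇒ [22, 35, 41]

Pooled cuts: [1, 13, 22, 28, 35, 41]

Fragment lengths:
  1→13: 12 bp
  13→22: 9 bp
  22→28: 6 bp
  28→35: 7 bp
  35→41: 6 bp
  41→1 (wrap): 50-41+1 = 10 bp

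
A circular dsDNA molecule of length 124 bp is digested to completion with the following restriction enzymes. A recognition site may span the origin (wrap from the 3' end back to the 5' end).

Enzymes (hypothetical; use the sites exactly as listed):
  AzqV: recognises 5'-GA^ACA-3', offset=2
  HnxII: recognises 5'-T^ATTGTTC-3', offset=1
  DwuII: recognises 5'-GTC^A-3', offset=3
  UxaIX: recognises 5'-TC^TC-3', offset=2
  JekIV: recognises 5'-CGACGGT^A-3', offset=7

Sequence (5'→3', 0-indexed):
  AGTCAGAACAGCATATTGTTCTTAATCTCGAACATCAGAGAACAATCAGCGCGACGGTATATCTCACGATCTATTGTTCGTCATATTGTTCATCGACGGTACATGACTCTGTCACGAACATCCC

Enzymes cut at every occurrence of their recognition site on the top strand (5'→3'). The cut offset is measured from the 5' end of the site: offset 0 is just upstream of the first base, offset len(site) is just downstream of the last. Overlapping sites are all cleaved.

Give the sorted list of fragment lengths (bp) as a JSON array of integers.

Site scan:
  AzqV (GAACA, off=2): starts [5, 29, 39, 115] → cuts [7, 31, 41, 117]
  HnxII (TATTGTTC, off=1): starts [13, 71, 83] → cuts [14, 72, 84]
  DwuII (GTCA, off=3): starts [1, 79, 110] → cuts [4, 82, 113]
  UxaIX (TCTC, off=2): starts [25, 61] → cuts [27, 63]
  JekIV (CGACGGTA, off=7): starts [51, 93] → cuts [58, 100]

All cut coordinates (distinct, sorted): [4, 7, 14, 27, 31, 41, 58, 63, 72, 82, 84, 100, 113, 117]

Fragments:
  4→7: 3 bp
  7→14: 7 bp
  14→27: 13 bp
  27→31: 4 bp
  31→41: 10 bp
  41→58: 17 bp
  58→63: 5 bp
  63→72: 9 bp
  72→82: 10 bp
  82→84: 2 bp
  84→100: 16 bp
  100→113: 13 bp
  113→117: 4 bp
  117→4 (wrap): 124-117+4 = 11 bp

[2,3,4,4,5,7,9,10,10,11,13,13,16,17]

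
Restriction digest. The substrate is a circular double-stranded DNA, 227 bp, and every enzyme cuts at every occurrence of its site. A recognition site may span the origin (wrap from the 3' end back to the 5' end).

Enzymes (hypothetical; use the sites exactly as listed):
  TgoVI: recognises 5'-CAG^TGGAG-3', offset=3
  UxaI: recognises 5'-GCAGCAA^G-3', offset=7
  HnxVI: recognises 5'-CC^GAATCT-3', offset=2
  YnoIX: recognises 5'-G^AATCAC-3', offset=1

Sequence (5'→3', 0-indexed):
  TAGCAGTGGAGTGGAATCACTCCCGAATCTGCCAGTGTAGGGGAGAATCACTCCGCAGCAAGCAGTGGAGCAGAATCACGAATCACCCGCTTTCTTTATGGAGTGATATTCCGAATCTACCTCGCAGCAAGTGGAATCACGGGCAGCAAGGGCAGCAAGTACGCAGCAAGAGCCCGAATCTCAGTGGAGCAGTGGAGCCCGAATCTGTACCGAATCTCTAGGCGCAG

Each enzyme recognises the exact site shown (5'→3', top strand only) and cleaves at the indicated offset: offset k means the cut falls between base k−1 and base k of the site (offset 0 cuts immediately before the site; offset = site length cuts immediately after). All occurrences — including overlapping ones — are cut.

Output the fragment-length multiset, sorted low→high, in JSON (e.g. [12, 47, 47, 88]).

Site scan:
  TgoVI CAGTGGAG/3: at [3, 62, 181, 189] ⇒ [6, 65, 184, 192]
  UxaI GCAGCAAG/7: at [54, 123, 142, 151, 162] ⇒ [61, 130, 149, 158, 169]
  HnxVI CCGAATCT/2: at [22, 110, 173, 198, 209] ⇒ [24, 112, 175, 200, 211]
  YnoIX GAATCAC/1: at [13, 44, 72, 79, 133] ⇒ [14, 45, 73, 80, 134]

All cut coordinates (distinct, sorted): [6, 14, 24, 45, 61, 65, 73, 80, 112, 130, 134, 149, 158, 169, 175, 184, 192, 200, 211]

Fragment lengths:
  6→14: 8 bp
  14→24: 10 bp
  24→45: 21 bp
  45→61: 16 bp
  61→65: 4 bp
  65→73: 8 bp
  73→80: 7 bp
  80→112: 32 bp
  112→130: 18 bp
  130→134: 4 bp
  134→149: 15 bp
  149→158: 9 bp
  158→169: 11 bp
  169→175: 6 bp
  175→184: 9 bp
  184→192: 8 bp
  192→200: 8 bp
  200→211: 11 bp
  211→6 (wrap): 227-211+6 = 22 bp

[4,4,6,7,8,8,8,8,9,9,10,11,11,15,16,18,21,22,32]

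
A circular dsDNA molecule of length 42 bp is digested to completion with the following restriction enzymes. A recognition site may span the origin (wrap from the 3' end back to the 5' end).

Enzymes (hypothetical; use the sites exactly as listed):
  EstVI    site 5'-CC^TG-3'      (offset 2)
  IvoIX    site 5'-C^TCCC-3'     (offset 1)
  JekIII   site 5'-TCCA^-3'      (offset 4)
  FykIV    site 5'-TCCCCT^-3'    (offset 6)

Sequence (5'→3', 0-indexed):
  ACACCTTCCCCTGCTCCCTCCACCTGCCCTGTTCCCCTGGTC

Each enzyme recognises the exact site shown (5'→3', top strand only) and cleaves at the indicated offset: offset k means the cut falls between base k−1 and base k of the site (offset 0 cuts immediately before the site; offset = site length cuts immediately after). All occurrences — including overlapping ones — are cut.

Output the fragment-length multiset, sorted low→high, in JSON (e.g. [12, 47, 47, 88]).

Per-enzyme occurrences:
  EstVI (CCTG, off=2): starts [9, 22, 27, 35] → cuts [11, 24, 29, 37]
  IvoIX (CTCCC, off=1): starts [13] → cuts [14]
  JekIII (TCCA, off=4): starts [18] → cuts [22]
  FykIV (TCCCCT, off=6): starts [6, 32] → cuts [12, 38]

All cut coordinates (distinct, sorted): [11, 12, 14, 22, 24, 29, 37, 38]

Fragments:
  11→12: 1 bp
  12→14: 2 bp
  14→22: 8 bp
  22→24: 2 bp
  24→29: 5 bp
  29→37: 8 bp
  37→38: 1 bp
  38→11 (wrap): 42-38+11 = 15 bp

[1,1,2,2,5,8,8,15]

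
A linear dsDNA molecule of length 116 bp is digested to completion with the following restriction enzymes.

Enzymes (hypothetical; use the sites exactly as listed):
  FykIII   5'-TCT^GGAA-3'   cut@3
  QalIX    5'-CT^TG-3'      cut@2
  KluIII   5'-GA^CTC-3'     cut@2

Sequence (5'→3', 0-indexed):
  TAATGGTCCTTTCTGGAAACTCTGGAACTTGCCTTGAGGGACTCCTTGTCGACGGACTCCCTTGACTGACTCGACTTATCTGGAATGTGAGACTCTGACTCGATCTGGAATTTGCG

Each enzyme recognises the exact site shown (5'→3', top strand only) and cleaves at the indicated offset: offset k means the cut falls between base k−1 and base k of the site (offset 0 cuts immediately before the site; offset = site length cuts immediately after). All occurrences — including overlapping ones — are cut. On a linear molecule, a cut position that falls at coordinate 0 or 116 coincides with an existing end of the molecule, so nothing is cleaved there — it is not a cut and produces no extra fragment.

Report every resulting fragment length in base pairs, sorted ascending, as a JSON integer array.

Per-enzyme occurrences:
  FykIII (TCTGGAA, off=3): starts [11, 20, 78, 103] → cuts [14, 23, 81, 106]
  QalIX (CTTG, off=2): starts [27, 32, 44, 60] → cuts [29, 34, 46, 62]
  KluIII (GACTC, off=2): starts [39, 54, 67, 90, 96] → cuts [41, 56, 69, 92, 98]

Pooled cuts: [14, 23, 29, 34, 41, 46, 56, 62, 69, 81, 92, 98, 106]

Fragment lengths:
  [0,14): 14 bp
  [14,23): 9 bp
  [23,29): 6 bp
  [29,34): 5 bp
  [34,41): 7 bp
  [41,46): 5 bp
  [46,56): 10 bp
  [56,62): 6 bp
  [62,69): 7 bp
  [69,81): 12 bp
  [81,92): 11 bp
  [92,98): 6 bp
  [98,106): 8 bp
  [106,116): 10 bp

[5,5,6,6,6,7,7,8,9,10,10,11,12,14]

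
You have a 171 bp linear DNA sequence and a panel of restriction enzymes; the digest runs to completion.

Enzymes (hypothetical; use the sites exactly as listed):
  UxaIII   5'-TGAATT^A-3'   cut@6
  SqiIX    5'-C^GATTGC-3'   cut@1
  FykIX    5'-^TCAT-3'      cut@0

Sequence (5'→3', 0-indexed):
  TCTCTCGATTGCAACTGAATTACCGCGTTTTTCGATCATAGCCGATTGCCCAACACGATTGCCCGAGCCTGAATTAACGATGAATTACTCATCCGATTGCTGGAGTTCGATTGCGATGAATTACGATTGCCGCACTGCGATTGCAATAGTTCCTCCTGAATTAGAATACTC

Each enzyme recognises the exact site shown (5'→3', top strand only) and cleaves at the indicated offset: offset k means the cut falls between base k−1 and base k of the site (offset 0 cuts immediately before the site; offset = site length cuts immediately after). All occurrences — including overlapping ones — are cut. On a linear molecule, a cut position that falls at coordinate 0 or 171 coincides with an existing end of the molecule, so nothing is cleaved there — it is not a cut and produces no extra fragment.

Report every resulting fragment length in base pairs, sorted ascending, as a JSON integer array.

[2,2,6,6,8,9,11,13,14,14,14,14,15,19,24]

Per-enzyme occurrences:
  UxaIII TGAATTA/6: at [15, 69, 80, 116, 156] ⇒ [21, 75, 86, 122, 162]
  SqiIX CGATTGC/1: at [5, 42, 55, 93, 107, 123, 137] ⇒ [6, 43, 56, 94, 108, 124, 138]
  FykIX TCAT/0: at [35, 88] ⇒ [35, 88]

All cut coordinates (distinct, sorted): [6, 21, 35, 43, 56, 75, 86, 88, 94, 108, 122, 124, 138, 162]

Fragment lengths:
  [0,6): 6 bp
  [6,21): 15 bp
  [21,35): 14 bp
  [35,43): 8 bp
  [43,56): 13 bp
  [56,75): 19 bp
  [75,86): 11 bp
  [86,88): 2 bp
  [88,94): 6 bp
  [94,108): 14 bp
  [108,122): 14 bp
  [122,124): 2 bp
  [124,138): 14 bp
  [138,162): 24 bp
  [162,171): 9 bp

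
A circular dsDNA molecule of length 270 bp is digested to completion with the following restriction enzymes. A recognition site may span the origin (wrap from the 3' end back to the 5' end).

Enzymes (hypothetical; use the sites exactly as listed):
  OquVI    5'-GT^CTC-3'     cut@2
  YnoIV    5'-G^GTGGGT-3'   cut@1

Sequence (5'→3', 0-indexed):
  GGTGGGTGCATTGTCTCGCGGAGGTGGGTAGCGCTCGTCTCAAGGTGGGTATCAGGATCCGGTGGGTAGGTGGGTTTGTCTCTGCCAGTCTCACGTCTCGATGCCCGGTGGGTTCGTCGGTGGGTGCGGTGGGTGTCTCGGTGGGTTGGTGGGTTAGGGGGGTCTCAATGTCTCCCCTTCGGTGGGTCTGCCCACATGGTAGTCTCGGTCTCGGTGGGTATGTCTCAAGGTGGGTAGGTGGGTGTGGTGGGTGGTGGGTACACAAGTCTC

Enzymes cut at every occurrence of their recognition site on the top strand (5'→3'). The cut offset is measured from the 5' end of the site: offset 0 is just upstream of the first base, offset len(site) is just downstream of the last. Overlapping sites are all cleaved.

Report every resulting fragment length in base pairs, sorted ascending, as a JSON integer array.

Per-enzyme occurrences:
  OquVI (GTCTC, off=2): starts [12, 36, 77, 87, 94, 134, 161, 169, 201, 207, 221, 265] → cuts [14, 38, 79, 89, 96, 136, 163, 171, 203, 209, 223, 267]
  YnoIV (GGTGGGT, off=1): starts [0, 22, 43, 60, 68, 106, 118, 127, 139, 147, 180, 212, 228, 236, 245, 252] → cuts [1, 23, 44, 61, 69, 107, 119, 128, 140, 148, 181, 213, 229, 237, 246, 253]

All cut coordinates (distinct, sorted): [1, 14, 23, 38, 44, 61, 69, 79, 89, 96, 107, 119, 128, 136, 140, 148, 163, 171, 181, 203, 209, 213, 223, 229, 237, 246, 253, 267]

Fragment lengths:
  1→14: 13 bp
  14→23: 9 bp
  23→38: 15 bp
  38→44: 6 bp
  44→61: 17 bp
  61→69: 8 bp
  69→79: 10 bp
  79→89: 10 bp
  89→96: 7 bp
  96→107: 11 bp
  107→119: 12 bp
  119→128: 9 bp
  128→136: 8 bp
  136→140: 4 bp
  140→148: 8 bp
  148→163: 15 bp
  163→171: 8 bp
  171→181: 10 bp
  181→203: 22 bp
  203→209: 6 bp
  209→213: 4 bp
  213→223: 10 bp
  223→229: 6 bp
  229→237: 8 bp
  237→246: 9 bp
  246→253: 7 bp
  253→267: 14 bp
  267→1 (wrap): 270-267+1 = 4 bp

[4,4,4,6,6,6,7,7,8,8,8,8,8,9,9,9,10,10,10,10,11,12,13,14,15,15,17,22]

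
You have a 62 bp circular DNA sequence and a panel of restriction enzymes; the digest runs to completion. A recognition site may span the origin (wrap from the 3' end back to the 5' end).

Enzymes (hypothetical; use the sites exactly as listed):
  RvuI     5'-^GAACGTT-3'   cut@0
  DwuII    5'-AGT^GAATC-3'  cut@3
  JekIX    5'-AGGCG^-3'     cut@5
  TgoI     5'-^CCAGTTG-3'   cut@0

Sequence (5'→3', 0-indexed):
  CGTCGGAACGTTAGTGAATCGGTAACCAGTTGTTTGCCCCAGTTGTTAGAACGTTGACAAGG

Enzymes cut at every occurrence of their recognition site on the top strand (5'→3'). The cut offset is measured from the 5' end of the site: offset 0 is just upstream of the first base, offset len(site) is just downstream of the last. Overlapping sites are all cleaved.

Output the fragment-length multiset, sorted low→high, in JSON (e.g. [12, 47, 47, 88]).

Scan for sites:
  RvuI (GAACGTT, off=0): starts [5, 48] → cuts [5, 48]
  DwuII (AGTGAATC, off=3): starts [12] → cuts [15]
  JekIX (AGGCG, off=5): starts [59] → cuts [2]
  TgoI (CCAGTTG, off=0): starts [25, 38] → cuts [25, 38]

All cut coordinates (distinct, sorted): [2, 5, 15, 25, 38, 48]

Fragments:
  2→5: 3 bp
  5→15: 10 bp
  15→25: 10 bp
  25→38: 13 bp
  38→48: 10 bp
  48→2 (wrap): 62-48+2 = 16 bp

[3,10,10,10,13,16]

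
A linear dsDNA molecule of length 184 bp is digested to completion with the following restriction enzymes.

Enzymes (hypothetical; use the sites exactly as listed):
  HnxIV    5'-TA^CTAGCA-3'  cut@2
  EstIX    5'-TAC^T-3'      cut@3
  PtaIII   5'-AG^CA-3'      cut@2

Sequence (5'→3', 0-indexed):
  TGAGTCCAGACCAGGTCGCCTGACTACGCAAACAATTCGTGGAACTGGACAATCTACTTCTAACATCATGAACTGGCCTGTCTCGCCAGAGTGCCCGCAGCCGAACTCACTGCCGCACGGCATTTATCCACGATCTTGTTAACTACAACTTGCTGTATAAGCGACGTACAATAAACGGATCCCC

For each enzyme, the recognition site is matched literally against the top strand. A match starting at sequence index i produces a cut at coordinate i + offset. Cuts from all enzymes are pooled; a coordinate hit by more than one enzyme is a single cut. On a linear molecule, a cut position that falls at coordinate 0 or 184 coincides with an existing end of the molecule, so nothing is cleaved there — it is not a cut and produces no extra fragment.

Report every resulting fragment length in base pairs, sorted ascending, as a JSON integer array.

[57,127]

Site scan:
  HnxIV (TACTAGCA, off=2): no sites
  EstIX (TACT, off=3): starts [54] → cuts [57]
  PtaIII (AGCA, off=2): no sites

Pooled cuts: [57]

Fragments:
  [0,57): 57 bp
  [57,184): 127 bp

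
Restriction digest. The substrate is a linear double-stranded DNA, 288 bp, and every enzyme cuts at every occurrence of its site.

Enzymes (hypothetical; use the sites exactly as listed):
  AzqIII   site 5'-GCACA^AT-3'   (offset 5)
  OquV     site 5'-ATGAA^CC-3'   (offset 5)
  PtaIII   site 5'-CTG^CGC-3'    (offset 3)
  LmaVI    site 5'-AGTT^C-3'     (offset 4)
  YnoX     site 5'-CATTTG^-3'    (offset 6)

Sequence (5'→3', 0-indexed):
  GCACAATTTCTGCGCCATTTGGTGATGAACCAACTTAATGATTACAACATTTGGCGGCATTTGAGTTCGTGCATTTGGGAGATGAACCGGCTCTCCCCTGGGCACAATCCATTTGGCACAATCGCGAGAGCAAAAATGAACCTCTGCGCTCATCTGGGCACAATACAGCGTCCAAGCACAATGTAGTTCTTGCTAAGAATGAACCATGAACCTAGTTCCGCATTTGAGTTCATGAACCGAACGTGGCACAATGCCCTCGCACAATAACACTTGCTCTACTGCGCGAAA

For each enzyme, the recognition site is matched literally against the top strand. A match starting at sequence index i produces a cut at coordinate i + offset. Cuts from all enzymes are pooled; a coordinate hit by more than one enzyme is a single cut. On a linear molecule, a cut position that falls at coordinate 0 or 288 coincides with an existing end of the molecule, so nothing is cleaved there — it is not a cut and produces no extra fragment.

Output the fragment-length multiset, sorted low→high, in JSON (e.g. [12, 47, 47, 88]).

Scan for sites:
  AzqIII (GCACAAT, off=5): starts [0, 101, 115, 157, 175, 245, 258] → cuts [5, 106, 120, 162, 180, 250, 263]
  OquV (ATGAACC, off=5): starts [24, 81, 135, 198, 205, 231] → cuts [29, 86, 140, 203, 210, 236]
  PtaIII (CTGCGC, off=3): starts [9, 143, 278] → cuts [12, 146, 281]
  LmaVI (AGTTC, off=4): starts [63, 184, 213, 226] → cuts [67, 188, 217, 230]
  YnoX (CATTTG, off=6): starts [15, 47, 57, 71, 109, 220] → cuts [21, 53, 63, 77, 115, 226]

Pooled cuts: [5, 12, 21, 29, 53, 63, 67, 77, 86, 106, 115, 120, 140, 146, 162, 180, 188, 203, 210, 217, 226, 230, 236, 250, 263, 281]

Fragment lengths:
  [0,5): 5 bp
  [5,12): 7 bp
  [12,21): 9 bp
  [21,29): 8 bp
  [29,53): 24 bp
  [53,63): 10 bp
  [63,67): 4 bp
  [67,77): 10 bp
  [77,86): 9 bp
  [86,106): 20 bp
  [106,115): 9 bp
  [115,120): 5 bp
  [120,140): 20 bp
  [140,146): 6 bp
  [146,162): 16 bp
  [162,180): 18 bp
  [180,188): 8 bp
  [188,203): 15 bp
  [203,210): 7 bp
  [210,217): 7 bp
  [217,226): 9 bp
  [226,230): 4 bp
  [230,236): 6 bp
  [236,250): 14 bp
  [250,263): 13 bp
  [263,281): 18 bp
  [281,288): 7 bp

[4,4,5,5,6,6,7,7,7,7,8,8,9,9,9,9,10,10,13,14,15,16,18,18,20,20,24]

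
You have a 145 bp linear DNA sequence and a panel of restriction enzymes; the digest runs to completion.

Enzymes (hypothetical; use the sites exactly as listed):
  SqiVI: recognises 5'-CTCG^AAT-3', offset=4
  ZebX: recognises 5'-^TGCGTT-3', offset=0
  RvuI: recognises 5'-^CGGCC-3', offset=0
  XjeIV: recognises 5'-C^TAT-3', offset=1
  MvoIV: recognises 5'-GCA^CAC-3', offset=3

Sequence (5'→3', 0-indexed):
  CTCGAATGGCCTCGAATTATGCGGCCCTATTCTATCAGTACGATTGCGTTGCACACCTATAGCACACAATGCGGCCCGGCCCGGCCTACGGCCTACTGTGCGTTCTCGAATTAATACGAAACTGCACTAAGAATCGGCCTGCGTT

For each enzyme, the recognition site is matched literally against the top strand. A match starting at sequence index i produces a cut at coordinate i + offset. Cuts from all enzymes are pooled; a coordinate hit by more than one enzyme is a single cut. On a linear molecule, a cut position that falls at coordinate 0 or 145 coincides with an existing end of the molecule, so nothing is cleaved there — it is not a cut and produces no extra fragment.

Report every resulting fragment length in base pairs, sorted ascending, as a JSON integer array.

Scan for sites:
  SqiVI (CTCGAAT, off=4): starts [0, 10, 104] → cuts [4, 14, 108]
  ZebX (TGCGTT, off=0): starts [44, 98, 139] → cuts [44, 98, 139]
  RvuI (CGGCC, off=0): starts [21, 71, 76, 81, 88, 134] → cuts [21, 71, 76, 81, 88, 134]
  XjeIV (CTAT, off=1): starts [26, 31, 56] → cuts [27, 32, 57]
  MvoIV (GCACAC, off=3): starts [50, 61] → cuts [53, 64]

All cut coordinates (distinct, sorted): [4, 14, 21, 27, 32, 44, 53, 57, 64, 71, 76, 81, 88, 98, 108, 134, 139]

Fragments:
  [0,4): 4 bp
  [4,14): 10 bp
  [14,21): 7 bp
  [21,27): 6 bp
  [27,32): 5 bp
  [32,44): 12 bp
  [44,53): 9 bp
  [53,57): 4 bp
  [57,64): 7 bp
  [64,71): 7 bp
  [71,76): 5 bp
  [76,81): 5 bp
  [81,88): 7 bp
  [88,98): 10 bp
  [98,108): 10 bp
  [108,134): 26 bp
  [134,139): 5 bp
  [139,145): 6 bp

[4,4,5,5,5,5,6,6,7,7,7,7,9,10,10,10,12,26]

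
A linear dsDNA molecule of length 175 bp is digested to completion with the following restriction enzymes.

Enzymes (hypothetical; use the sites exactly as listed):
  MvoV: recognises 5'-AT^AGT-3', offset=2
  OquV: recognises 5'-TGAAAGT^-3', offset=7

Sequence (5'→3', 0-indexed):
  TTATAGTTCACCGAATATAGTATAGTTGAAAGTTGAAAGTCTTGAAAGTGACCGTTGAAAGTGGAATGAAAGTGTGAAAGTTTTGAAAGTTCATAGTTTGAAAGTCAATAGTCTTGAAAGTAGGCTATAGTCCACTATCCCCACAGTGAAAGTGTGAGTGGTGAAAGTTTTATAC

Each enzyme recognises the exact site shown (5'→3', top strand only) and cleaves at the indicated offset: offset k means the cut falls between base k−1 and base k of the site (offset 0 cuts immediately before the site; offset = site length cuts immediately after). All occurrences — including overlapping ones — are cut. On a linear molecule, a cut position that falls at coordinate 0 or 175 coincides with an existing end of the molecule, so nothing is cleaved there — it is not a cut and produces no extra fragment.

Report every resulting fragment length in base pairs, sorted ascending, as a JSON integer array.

Site scan:
  MvoV (ATAGT, off=2): starts [2, 16, 21, 92, 107, 126] → cuts [4, 18, 23, 94, 109, 128]
  OquV (TGAAAGT, off=7): starts [26, 33, 42, 55, 66, 74, 83, 98, 114, 146, 161] → cuts [33, 40, 49, 62, 73, 81, 90, 105, 121, 153, 168]

Pooled cuts: [4, 18, 23, 33, 40, 49, 62, 73, 81, 90, 94, 105, 109, 121, 128, 153, 168]

Fragment lengths:
  [0,4): 4 bp
  [4,18): 14 bp
  [18,23): 5 bp
  [23,33): 10 bp
  [33,40): 7 bp
  [40,49): 9 bp
  [49,62): 13 bp
  [62,73): 11 bp
  [73,81): 8 bp
  [81,90): 9 bp
  [90,94): 4 bp
  [94,105): 11 bp
  [105,109): 4 bp
  [109,121): 12 bp
  [121,128): 7 bp
  [128,153): 25 bp
  [153,168): 15 bp
  [168,175): 7 bp

[4,4,4,5,7,7,7,8,9,9,10,11,11,12,13,14,15,25]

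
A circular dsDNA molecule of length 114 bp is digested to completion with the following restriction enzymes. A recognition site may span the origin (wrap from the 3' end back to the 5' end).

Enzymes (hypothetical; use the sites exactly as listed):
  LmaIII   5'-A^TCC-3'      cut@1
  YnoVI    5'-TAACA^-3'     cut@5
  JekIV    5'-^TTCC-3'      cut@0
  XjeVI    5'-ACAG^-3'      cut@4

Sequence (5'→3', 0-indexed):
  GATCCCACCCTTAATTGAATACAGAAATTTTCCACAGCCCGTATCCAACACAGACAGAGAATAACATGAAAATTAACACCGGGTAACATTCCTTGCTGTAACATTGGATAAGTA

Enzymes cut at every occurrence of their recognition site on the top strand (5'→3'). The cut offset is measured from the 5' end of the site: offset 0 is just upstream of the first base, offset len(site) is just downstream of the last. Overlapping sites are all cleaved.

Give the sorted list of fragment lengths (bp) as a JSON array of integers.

Site scan:
  LmaIII ATCC/1: at [1, 42] ⇒ [2, 43]
  YnoVI TAACA/5: at [61, 73, 83, 98] ⇒ [66, 78, 88, 103]
  JekIV TTCC/0: at [29, 88] ⇒ [29, 88]
  XjeVI ACAG/4: at [20, 33, 49, 53] ⇒ [24, 37, 53, 57]

Pooled cuts: [2, 24, 29, 37, 43, 53, 57, 66, 78, 88, 103]

Fragment lengths:
  2→24: 22 bp
  24→29: 5 bp
  29→37: 8 bp
  37→43: 6 bp
  43→53: 10 bp
  53→57: 4 bp
  57→66: 9 bp
  66→78: 12 bp
  78→88: 10 bp
  88→103: 15 bp
  103→2 (wrap): 114-103+2 = 13 bp

[4,5,6,8,9,10,10,12,13,15,22]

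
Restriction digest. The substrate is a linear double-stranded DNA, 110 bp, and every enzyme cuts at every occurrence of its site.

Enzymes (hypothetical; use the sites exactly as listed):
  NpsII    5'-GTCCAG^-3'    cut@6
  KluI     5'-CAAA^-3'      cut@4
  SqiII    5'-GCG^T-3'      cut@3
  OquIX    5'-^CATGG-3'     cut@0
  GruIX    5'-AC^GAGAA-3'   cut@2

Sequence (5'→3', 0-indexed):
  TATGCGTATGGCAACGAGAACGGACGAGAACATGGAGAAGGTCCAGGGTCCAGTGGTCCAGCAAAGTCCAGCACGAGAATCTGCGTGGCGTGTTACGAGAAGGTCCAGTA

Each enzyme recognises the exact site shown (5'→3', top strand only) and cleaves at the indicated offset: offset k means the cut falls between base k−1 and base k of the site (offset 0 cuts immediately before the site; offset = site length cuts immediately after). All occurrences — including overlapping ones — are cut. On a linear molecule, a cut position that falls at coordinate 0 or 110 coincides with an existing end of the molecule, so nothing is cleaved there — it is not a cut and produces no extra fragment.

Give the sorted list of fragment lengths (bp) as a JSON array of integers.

[2,3,4,5,5,6,6,6,7,8,9,10,11,12,16]

Per-enzyme occurrences:
  NpsII GTCCAG/6: at [40, 47, 55, 65, 102] ⇒ [46, 53, 61, 71, 108]
  KluI CAAA/4: at [61] ⇒ [65]
  SqiII GCGT/3: at [3, 82, 87] ⇒ [6, 85, 90]
  OquIX CATGG/0: at [30] ⇒ [30]
  GruIX ACGAGAA/2: at [13, 23, 72, 94] ⇒ [15, 25, 74, 96]

All cut coordinates (distinct, sorted): [6, 15, 25, 30, 46, 53, 61, 65, 71, 74, 85, 90, 96, 108]

Fragments:
  [0,6): 6 bp
  [6,15): 9 bp
  [15,25): 10 bp
  [25,30): 5 bp
  [30,46): 16 bp
  [46,53): 7 bp
  [53,61): 8 bp
  [61,65): 4 bp
  [65,71): 6 bp
  [71,74): 3 bp
  [74,85): 11 bp
  [85,90): 5 bp
  [90,96): 6 bp
  [96,108): 12 bp
  [108,110): 2 bp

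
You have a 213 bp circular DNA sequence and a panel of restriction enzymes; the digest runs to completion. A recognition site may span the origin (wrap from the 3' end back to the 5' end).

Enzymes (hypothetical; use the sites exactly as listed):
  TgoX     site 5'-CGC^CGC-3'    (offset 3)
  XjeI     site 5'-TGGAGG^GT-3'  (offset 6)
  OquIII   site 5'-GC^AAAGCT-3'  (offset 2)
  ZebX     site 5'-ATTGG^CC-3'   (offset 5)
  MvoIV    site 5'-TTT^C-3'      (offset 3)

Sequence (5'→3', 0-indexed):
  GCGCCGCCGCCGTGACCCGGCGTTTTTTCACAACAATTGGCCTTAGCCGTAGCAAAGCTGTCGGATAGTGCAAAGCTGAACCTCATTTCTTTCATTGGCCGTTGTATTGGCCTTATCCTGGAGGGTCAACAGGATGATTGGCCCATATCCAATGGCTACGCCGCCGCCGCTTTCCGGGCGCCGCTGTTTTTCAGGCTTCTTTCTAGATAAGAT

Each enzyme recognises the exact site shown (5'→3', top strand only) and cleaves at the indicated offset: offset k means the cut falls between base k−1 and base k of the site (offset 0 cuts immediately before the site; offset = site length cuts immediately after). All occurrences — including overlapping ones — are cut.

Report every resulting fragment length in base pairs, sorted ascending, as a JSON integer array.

Site scan:
  TgoX CGCCGC/3: at [1, 4, 158, 161, 164, 178] ⇒ [4, 7, 161, 164, 167, 181]
  XjeI TGGAGGGT/6: at [118] ⇒ [124]
  OquIII GCAAAGCT/2: at [51, 69] ⇒ [53, 71]
  ZebX ATTGGCC/5: at [35, 93, 105, 136] ⇒ [40, 98, 110, 141]
  MvoIV TTTC/3: at [25, 85, 89, 170, 188, 199] ⇒ [28, 88, 92, 173, 191, 202]

All cut coordinates (distinct, sorted): [4, 7, 28, 40, 53, 71, 88, 92, 98, 110, 124, 141, 161, 164, 167, 173, 181, 191, 202]

Fragment lengths:
  4→7: 3 bp
  7→28: 21 bp
  28→40: 12 bp
  40→53: 13 bp
  53→71: 18 bp
  71→88: 17 bp
  88→92: 4 bp
  92→98: 6 bp
  98→110: 12 bp
  110→124: 14 bp
  124→141: 17 bp
  141→161: 20 bp
  161→164: 3 bp
  164→167: 3 bp
  167→173: 6 bp
  173→181: 8 bp
  181→191: 10 bp
  191→202: 11 bp
  202→4 (wrap): 213-202+4 = 15 bp

[3,3,3,4,6,6,8,10,11,12,12,13,14,15,17,17,18,20,21]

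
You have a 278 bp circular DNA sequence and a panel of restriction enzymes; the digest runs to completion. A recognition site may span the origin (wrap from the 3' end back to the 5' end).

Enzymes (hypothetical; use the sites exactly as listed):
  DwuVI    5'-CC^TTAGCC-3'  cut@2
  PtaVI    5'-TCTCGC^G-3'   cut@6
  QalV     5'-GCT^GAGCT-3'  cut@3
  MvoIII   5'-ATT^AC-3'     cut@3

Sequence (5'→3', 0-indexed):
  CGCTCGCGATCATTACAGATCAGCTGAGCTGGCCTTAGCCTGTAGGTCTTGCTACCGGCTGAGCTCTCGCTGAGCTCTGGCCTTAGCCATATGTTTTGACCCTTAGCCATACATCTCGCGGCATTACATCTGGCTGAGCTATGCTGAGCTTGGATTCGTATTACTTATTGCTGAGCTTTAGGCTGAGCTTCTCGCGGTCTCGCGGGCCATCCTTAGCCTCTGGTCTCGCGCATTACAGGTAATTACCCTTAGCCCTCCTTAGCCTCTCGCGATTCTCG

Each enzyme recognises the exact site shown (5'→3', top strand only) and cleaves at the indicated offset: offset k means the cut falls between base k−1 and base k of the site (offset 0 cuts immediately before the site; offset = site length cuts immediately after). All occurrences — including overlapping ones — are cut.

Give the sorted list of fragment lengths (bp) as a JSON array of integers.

[4,5,6,8,9,9,9,10,10,10,10,10,11,11,11,11,12,12,13,17,17,17,20,26]

Per-enzyme occurrences:
  DwuVI (CCTTAGCC, off=2): starts [32, 80, 100, 210, 246, 256] → cuts [34, 82, 102, 212, 248, 258]
  PtaVI (TCTCGCG, off=6): starts [113, 189, 197, 223, 264, 273] → cuts [1, 119, 195, 203, 229, 270]
  QalV (GCTGAGCT, off=3): starts [22, 57, 68, 132, 142, 169, 181] → cuts [25, 60, 71, 135, 145, 172, 184]
  MvoIII (ATTAC, off=3): starts [11, 122, 159, 231, 241] → cuts [14, 125, 162, 234, 244]

Pooled cuts: [1, 14, 25, 34, 60, 71, 82, 102, 119, 125, 135, 145, 162, 172, 184, 195, 203, 212, 229, 234, 244, 248, 258, 270]

Fragment lengths:
  1→14: 13 bp
  14→25: 11 bp
  25→34: 9 bp
  34→60: 26 bp
  60→71: 11 bp
  71→82: 11 bp
  82→102: 20 bp
  102→119: 17 bp
  119→125: 6 bp
  125→135: 10 bp
  135→145: 10 bp
  145→162: 17 bp
  162→172: 10 bp
  172→184: 12 bp
  184→195: 11 bp
  195→203: 8 bp
  203→212: 9 bp
  212→229: 17 bp
  229→234: 5 bp
  234→244: 10 bp
  244→248: 4 bp
  248→258: 10 bp
  258→270: 12 bp
  270→1 (wrap): 278-270+1 = 9 bp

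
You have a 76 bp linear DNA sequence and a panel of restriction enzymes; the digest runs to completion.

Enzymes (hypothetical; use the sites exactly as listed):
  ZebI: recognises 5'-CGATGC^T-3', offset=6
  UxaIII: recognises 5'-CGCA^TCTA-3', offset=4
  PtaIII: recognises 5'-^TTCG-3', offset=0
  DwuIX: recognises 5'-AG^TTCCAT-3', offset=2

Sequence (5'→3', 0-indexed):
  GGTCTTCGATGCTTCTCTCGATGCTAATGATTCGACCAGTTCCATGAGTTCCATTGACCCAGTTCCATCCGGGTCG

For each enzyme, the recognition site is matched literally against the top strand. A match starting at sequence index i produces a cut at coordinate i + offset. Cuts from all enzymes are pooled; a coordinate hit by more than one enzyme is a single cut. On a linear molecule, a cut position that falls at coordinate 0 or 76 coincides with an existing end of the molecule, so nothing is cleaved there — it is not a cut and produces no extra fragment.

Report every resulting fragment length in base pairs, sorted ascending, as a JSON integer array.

Site scan:
  ZebI CGATGCT/6: at [6, 18] ⇒ [12, 24]
  UxaIII (CGCATCTA, off=4): no sites
  PtaIII TTCG/0: at [4, 30] ⇒ [4, 30]
  DwuIX AGTTCCAT/2: at [37, 46, 60] ⇒ [39, 48, 62]

All cut coordinates (distinct, sorted): [4, 12, 24, 30, 39, 48, 62]

Fragments:
  [0,4): 4 bp
  [4,12): 8 bp
  [12,24): 12 bp
  [24,30): 6 bp
  [30,39): 9 bp
  [39,48): 9 bp
  [48,62): 14 bp
  [62,76): 14 bp

[4,6,8,9,9,12,14,14]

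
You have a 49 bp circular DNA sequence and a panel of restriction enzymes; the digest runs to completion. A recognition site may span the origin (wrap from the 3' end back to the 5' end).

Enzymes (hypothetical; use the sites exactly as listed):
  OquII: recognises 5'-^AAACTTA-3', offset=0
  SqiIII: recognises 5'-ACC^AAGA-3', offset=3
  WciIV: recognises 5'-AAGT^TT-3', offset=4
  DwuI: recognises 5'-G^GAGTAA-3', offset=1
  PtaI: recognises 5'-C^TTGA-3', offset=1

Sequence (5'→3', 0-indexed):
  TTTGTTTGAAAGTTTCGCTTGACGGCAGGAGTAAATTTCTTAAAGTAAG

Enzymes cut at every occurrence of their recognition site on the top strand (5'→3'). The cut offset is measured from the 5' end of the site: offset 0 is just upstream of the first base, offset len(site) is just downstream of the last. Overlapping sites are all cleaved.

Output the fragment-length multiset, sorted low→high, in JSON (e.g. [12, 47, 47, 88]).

Scan for sites:
  OquII (AAACTTA, off=0): no sites
  SqiIII (ACCAAGA, off=3): no sites
  WciIV (AAGTTT, off=4): starts [9, 46] → cuts [1, 13]
  DwuI (GGAGTAA, off=1): starts [27] → cuts [28]
  PtaI (CTTGA, off=1): starts [17] → cuts [18]

Pooled cuts: [1, 13, 18, 28]

Fragment lengths:
  1→13: 12 bp
  13→18: 5 bp
  18→28: 10 bp
  28→1 (wrap): 49-28+1 = 22 bp

[5,10,12,22]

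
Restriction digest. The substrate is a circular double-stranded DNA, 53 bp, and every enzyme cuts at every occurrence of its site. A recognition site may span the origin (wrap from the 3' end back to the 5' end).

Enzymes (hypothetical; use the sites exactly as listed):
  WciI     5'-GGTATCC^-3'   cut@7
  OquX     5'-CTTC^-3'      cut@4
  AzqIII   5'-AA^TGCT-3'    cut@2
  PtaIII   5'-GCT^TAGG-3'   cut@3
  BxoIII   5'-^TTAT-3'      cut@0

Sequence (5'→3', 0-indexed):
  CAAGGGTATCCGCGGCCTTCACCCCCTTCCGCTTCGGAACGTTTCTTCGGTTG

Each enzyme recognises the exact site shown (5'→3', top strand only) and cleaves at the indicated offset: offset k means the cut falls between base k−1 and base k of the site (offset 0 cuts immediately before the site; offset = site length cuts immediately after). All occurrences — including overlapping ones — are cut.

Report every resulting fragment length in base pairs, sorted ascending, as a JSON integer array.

[6,9,9,13,16]

Site scan:
  WciI (GGTATCC, off=7): starts [4] → cuts [11]
  OquX (CTTC, off=4): starts [16, 25, 31, 44] → cuts [20, 29, 35, 48]
  AzqIII (AATGCT, off=2): no sites
  PtaIII (GCTTAGG, off=3): no sites
  BxoIII (TTAT, off=0): no sites

Pooled cuts: [11, 20, 29, 35, 48]

Fragments:
  11→20: 9 bp
  20→29: 9 bp
  29→35: 6 bp
  35→48: 13 bp
  48→11 (wrap): 53-48+11 = 16 bp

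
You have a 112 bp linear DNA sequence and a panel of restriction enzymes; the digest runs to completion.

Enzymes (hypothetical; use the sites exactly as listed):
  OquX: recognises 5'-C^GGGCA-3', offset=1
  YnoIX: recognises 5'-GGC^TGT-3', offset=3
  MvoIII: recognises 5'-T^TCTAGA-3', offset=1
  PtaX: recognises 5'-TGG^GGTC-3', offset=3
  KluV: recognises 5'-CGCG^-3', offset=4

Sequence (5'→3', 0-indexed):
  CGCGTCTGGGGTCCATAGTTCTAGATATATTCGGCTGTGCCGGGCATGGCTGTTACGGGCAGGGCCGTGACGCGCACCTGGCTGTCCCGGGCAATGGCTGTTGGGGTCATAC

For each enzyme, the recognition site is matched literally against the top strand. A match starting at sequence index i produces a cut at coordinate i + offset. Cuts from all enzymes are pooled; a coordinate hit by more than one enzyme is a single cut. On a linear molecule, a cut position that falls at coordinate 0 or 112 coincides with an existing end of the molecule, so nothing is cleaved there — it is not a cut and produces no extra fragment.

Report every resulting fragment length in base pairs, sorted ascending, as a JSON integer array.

[4,5,6,6,6,6,8,8,9,10,10,16,18]

Site scan:
  OquX CGGGCA/1: at [40, 55, 87] ⇒ [41, 56, 88]
  YnoIX GGCTGT/3: at [32, 47, 79, 95] ⇒ [35, 50, 82, 98]
  MvoIII TTCTAGA/1: at [18] ⇒ [19]
  PtaX TGGGGTC/3: at [6, 101] ⇒ [9, 104]
  KluV CGCG/4: at [0, 70] ⇒ [4, 74]

All cut coordinates (distinct, sorted): [4, 9, 19, 35, 41, 50, 56, 74, 82, 88, 98, 104]

Fragment lengths:
  [0,4): 4 bp
  [4,9): 5 bp
  [9,19): 10 bp
  [19,35): 16 bp
  [35,41): 6 bp
  [41,50): 9 bp
  [50,56): 6 bp
  [56,74): 18 bp
  [74,82): 8 bp
  [82,88): 6 bp
  [88,98): 10 bp
  [98,104): 6 bp
  [104,112): 8 bp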